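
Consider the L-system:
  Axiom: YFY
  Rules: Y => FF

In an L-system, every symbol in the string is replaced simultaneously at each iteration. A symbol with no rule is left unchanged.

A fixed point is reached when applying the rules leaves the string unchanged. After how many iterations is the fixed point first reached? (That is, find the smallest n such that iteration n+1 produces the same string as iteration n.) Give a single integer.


Step 0: YFY
Step 1: FFFFF
Step 2: FFFFF  (unchanged — fixed point at step 1)

Answer: 1


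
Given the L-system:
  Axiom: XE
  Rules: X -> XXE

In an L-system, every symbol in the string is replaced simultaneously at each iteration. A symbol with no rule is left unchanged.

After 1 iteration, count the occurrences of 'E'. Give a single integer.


Step 0: XE  (1 'E')
Step 1: XXEE  (2 'E')

Answer: 2


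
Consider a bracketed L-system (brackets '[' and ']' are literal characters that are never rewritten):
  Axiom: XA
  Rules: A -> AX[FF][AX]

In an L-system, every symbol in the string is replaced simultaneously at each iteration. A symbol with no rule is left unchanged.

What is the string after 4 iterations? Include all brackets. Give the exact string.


Step 0: XA
Step 1: XAX[FF][AX]
Step 2: XAX[FF][AX]X[FF][AX[FF][AX]X]
Step 3: XAX[FF][AX]X[FF][AX[FF][AX]X]X[FF][AX[FF][AX]X[FF][AX[FF][AX]X]X]
Step 4: XAX[FF][AX]X[FF][AX[FF][AX]X]X[FF][AX[FF][AX]X[FF][AX[FF][AX]X]X]X[FF][AX[FF][AX]X[FF][AX[FF][AX]X]X[FF][AX[FF][AX]X[FF][AX[FF][AX]X]X]X]

Answer: XAX[FF][AX]X[FF][AX[FF][AX]X]X[FF][AX[FF][AX]X[FF][AX[FF][AX]X]X]X[FF][AX[FF][AX]X[FF][AX[FF][AX]X]X[FF][AX[FF][AX]X[FF][AX[FF][AX]X]X]X]


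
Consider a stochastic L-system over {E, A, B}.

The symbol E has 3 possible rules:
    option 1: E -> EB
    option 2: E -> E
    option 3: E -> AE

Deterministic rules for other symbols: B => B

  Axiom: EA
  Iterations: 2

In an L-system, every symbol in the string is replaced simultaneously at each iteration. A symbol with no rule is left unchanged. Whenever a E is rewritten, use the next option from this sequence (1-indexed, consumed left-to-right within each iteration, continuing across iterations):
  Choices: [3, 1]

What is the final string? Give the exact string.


Step 0: EA
Step 1: AEA  (used choices [3])
Step 2: AEBA  (used choices [1])

Answer: AEBA


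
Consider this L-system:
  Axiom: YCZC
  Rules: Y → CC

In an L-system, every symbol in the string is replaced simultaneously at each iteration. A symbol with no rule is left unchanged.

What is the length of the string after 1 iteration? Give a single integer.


Step 0: length = 4
Step 1: length = 5

Answer: 5


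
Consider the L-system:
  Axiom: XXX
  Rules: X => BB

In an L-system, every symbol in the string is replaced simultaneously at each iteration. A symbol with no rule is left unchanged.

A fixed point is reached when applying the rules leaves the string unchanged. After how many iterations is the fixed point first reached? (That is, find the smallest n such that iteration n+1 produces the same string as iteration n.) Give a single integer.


Answer: 1

Derivation:
Step 0: XXX
Step 1: BBBBBB
Step 2: BBBBBB  (unchanged — fixed point at step 1)


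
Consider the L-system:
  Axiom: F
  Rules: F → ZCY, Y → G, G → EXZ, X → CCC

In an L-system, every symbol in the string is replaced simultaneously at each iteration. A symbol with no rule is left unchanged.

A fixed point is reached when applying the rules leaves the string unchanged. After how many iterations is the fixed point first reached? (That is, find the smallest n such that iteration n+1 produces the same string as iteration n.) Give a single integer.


Answer: 4

Derivation:
Step 0: F
Step 1: ZCY
Step 2: ZCG
Step 3: ZCEXZ
Step 4: ZCECCCZ
Step 5: ZCECCCZ  (unchanged — fixed point at step 4)


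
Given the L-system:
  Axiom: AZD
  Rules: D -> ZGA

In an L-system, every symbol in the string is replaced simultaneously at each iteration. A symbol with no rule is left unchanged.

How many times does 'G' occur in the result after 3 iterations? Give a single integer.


Step 0: AZD  (0 'G')
Step 1: AZZGA  (1 'G')
Step 2: AZZGA  (1 'G')
Step 3: AZZGA  (1 'G')

Answer: 1


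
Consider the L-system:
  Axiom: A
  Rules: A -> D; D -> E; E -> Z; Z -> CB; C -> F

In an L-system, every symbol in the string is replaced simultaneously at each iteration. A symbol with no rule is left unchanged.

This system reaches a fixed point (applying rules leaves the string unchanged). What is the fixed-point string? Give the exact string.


Answer: FB

Derivation:
Step 0: A
Step 1: D
Step 2: E
Step 3: Z
Step 4: CB
Step 5: FB
Step 6: FB  (unchanged — fixed point at step 5)


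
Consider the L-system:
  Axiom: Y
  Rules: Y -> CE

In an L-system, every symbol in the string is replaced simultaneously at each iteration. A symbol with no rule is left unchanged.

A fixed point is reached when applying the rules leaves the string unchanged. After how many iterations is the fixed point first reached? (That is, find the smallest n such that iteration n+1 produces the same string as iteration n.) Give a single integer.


Step 0: Y
Step 1: CE
Step 2: CE  (unchanged — fixed point at step 1)

Answer: 1


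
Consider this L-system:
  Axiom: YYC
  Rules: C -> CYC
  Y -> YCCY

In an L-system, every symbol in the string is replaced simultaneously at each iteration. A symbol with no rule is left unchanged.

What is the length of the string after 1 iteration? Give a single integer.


Answer: 11

Derivation:
Step 0: length = 3
Step 1: length = 11


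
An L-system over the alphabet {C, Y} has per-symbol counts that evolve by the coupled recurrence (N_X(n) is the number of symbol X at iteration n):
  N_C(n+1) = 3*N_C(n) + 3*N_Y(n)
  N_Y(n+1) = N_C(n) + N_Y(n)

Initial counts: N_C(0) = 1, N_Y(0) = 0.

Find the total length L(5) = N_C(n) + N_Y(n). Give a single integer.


Step 0: N_C=1, N_Y=0, L=1
Step 1: N_C=3, N_Y=1, L=4
Step 2: N_C=12, N_Y=4, L=16
Step 3: N_C=48, N_Y=16, L=64
Step 4: N_C=192, N_Y=64, L=256
Step 5: N_C=768, N_Y=256, L=1024

Answer: 1024


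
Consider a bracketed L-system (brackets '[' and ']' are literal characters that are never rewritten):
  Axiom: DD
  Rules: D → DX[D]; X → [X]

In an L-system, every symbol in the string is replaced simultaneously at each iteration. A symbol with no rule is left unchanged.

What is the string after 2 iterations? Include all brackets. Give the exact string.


Step 0: DD
Step 1: DX[D]DX[D]
Step 2: DX[D][X][DX[D]]DX[D][X][DX[D]]

Answer: DX[D][X][DX[D]]DX[D][X][DX[D]]


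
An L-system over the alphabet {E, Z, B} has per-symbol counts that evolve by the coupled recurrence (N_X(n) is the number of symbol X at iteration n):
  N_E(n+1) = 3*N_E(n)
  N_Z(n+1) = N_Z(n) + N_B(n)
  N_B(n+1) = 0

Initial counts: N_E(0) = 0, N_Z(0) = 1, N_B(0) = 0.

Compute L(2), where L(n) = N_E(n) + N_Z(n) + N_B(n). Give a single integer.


Step 0: N_E=0, N_Z=1, N_B=0, L=1
Step 1: N_E=0, N_Z=1, N_B=0, L=1
Step 2: N_E=0, N_Z=1, N_B=0, L=1

Answer: 1


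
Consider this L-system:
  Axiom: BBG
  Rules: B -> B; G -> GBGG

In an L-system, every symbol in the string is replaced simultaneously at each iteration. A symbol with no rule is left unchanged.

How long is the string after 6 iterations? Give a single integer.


Step 0: length = 3
Step 1: length = 6
Step 2: length = 15
Step 3: length = 42
Step 4: length = 123
Step 5: length = 366
Step 6: length = 1095

Answer: 1095


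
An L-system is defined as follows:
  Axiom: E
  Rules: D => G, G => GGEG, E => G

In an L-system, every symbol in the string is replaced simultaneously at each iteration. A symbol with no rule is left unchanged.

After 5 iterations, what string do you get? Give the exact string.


Answer: GGEGGGEGGGGEGGGEGGGEGGGGEGGGEGGGEGGGEGGGGEGGGEGGGEGGGGEGGGEGGGEGGGGEGGGEGGGEGGGEGGGGEGGGEGGGEGGGGEGGGEGGGEGGGGEGGGEGGGEGGGGEGGGEGGGEGGGEGGGGEG

Derivation:
Step 0: E
Step 1: G
Step 2: GGEG
Step 3: GGEGGGEGGGGEG
Step 4: GGEGGGEGGGGEGGGEGGGEGGGGEGGGEGGGEGGGEGGGGEG
Step 5: GGEGGGEGGGGEGGGEGGGEGGGGEGGGEGGGEGGGEGGGGEGGGEGGGEGGGGEGGGEGGGEGGGGEGGGEGGGEGGGEGGGGEGGGEGGGEGGGGEGGGEGGGEGGGGEGGGEGGGEGGGGEGGGEGGGEGGGEGGGGEG


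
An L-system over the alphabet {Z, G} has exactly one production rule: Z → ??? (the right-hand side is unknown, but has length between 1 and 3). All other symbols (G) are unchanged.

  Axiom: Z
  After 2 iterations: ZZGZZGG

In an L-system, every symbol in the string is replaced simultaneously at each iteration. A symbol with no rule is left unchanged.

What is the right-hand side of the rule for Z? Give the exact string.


Trying Z → ZZG:
  Step 0: Z
  Step 1: ZZG
  Step 2: ZZGZZGG
Matches the given result.

Answer: ZZG


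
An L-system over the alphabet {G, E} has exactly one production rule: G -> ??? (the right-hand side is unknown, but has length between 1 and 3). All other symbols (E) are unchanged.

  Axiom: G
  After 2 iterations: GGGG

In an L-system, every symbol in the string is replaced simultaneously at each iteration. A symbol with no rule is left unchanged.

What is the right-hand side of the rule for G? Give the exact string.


Trying G -> GG:
  Step 0: G
  Step 1: GG
  Step 2: GGGG
Matches the given result.

Answer: GG


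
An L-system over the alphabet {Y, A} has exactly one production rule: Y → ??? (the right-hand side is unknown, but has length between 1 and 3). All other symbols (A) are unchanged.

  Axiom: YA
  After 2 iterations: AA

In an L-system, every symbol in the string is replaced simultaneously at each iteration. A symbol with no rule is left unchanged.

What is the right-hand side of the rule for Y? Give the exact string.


Answer: A

Derivation:
Trying Y → A:
  Step 0: YA
  Step 1: AA
  Step 2: AA
Matches the given result.


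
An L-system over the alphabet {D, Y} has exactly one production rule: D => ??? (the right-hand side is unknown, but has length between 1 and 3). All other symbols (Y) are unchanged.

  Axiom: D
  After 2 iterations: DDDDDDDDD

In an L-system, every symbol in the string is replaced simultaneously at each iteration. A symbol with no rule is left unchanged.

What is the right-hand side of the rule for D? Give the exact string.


Trying D => DDD:
  Step 0: D
  Step 1: DDD
  Step 2: DDDDDDDDD
Matches the given result.

Answer: DDD


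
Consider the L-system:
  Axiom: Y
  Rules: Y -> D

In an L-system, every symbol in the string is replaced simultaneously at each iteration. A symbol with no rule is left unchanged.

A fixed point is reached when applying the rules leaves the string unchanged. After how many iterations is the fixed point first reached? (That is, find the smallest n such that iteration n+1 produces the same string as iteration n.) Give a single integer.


Step 0: Y
Step 1: D
Step 2: D  (unchanged — fixed point at step 1)

Answer: 1


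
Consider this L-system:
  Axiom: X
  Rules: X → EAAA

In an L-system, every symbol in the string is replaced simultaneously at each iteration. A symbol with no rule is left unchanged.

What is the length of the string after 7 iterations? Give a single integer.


Answer: 4

Derivation:
Step 0: length = 1
Step 1: length = 4
Step 2: length = 4
Step 3: length = 4
Step 4: length = 4
Step 5: length = 4
Step 6: length = 4
Step 7: length = 4


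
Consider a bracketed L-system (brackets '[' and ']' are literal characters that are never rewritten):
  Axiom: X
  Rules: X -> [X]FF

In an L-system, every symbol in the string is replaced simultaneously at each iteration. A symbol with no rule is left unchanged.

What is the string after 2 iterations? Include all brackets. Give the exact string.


Answer: [[X]FF]FF

Derivation:
Step 0: X
Step 1: [X]FF
Step 2: [[X]FF]FF


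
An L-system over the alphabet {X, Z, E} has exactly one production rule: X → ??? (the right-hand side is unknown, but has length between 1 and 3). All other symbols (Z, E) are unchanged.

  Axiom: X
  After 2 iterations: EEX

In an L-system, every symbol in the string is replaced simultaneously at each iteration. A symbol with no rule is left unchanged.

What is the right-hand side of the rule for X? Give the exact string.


Trying X → EX:
  Step 0: X
  Step 1: EX
  Step 2: EEX
Matches the given result.

Answer: EX


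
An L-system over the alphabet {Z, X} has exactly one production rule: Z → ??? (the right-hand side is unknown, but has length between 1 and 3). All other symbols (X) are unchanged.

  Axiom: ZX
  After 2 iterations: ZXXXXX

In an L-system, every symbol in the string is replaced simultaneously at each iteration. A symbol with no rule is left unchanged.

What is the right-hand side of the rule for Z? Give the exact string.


Trying Z → ZXX:
  Step 0: ZX
  Step 1: ZXXX
  Step 2: ZXXXXX
Matches the given result.

Answer: ZXX


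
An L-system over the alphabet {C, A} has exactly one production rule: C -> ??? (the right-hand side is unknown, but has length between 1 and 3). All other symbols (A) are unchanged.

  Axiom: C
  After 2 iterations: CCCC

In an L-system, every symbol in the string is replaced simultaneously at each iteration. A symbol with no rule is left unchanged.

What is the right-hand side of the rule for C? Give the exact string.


Trying C -> CC:
  Step 0: C
  Step 1: CC
  Step 2: CCCC
Matches the given result.

Answer: CC


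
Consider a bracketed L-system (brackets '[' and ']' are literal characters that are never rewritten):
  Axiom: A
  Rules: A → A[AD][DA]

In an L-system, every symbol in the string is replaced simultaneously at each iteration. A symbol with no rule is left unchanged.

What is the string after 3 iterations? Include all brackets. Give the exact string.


Answer: A[AD][DA][A[AD][DA]D][DA[AD][DA]][A[AD][DA][A[AD][DA]D][DA[AD][DA]]D][DA[AD][DA][A[AD][DA]D][DA[AD][DA]]]

Derivation:
Step 0: A
Step 1: A[AD][DA]
Step 2: A[AD][DA][A[AD][DA]D][DA[AD][DA]]
Step 3: A[AD][DA][A[AD][DA]D][DA[AD][DA]][A[AD][DA][A[AD][DA]D][DA[AD][DA]]D][DA[AD][DA][A[AD][DA]D][DA[AD][DA]]]


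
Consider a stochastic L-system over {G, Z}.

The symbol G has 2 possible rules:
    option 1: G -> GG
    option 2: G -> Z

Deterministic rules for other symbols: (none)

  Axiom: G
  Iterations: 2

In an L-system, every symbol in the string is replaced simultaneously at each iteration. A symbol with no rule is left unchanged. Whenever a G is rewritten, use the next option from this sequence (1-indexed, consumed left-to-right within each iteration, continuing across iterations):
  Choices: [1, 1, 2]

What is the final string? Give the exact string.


Answer: GGZ

Derivation:
Step 0: G
Step 1: GG  (used choices [1])
Step 2: GGZ  (used choices [1, 2])


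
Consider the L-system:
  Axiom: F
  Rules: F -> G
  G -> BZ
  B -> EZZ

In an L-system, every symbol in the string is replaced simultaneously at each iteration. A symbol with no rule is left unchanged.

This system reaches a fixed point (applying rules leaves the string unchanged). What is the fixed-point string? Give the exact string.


Answer: EZZZ

Derivation:
Step 0: F
Step 1: G
Step 2: BZ
Step 3: EZZZ
Step 4: EZZZ  (unchanged — fixed point at step 3)


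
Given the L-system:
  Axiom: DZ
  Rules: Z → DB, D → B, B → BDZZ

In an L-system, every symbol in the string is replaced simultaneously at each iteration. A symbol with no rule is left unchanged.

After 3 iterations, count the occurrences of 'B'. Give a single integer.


Answer: 9

Derivation:
Step 0: DZ  (0 'B')
Step 1: BDB  (2 'B')
Step 2: BDZZBBDZZ  (3 'B')
Step 3: BDZZBDBDBBDZZBDZZBDBDB  (9 'B')


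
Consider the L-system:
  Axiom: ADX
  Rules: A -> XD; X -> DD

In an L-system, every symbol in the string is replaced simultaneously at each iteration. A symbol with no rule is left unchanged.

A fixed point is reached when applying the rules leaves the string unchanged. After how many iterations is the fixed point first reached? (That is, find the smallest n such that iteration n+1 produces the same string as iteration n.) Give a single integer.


Step 0: ADX
Step 1: XDDDD
Step 2: DDDDDD
Step 3: DDDDDD  (unchanged — fixed point at step 2)

Answer: 2


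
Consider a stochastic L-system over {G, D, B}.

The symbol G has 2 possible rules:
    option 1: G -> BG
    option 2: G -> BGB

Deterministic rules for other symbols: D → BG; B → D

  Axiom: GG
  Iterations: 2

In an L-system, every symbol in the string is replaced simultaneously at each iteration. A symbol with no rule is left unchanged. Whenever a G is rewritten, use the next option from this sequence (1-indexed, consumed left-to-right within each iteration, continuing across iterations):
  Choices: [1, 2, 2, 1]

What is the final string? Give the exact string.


Answer: DBGBDBGD

Derivation:
Step 0: GG
Step 1: BGBGB  (used choices [1, 2])
Step 2: DBGBDBGD  (used choices [2, 1])


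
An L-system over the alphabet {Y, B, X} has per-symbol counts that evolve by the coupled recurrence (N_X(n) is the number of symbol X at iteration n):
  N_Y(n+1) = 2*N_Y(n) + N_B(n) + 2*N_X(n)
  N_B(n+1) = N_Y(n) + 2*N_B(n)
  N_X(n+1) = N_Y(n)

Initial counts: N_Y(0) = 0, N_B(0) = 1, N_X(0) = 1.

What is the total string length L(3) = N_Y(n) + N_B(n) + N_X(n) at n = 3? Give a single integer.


Step 0: N_Y=0, N_B=1, N_X=1, L=2
Step 1: N_Y=3, N_B=2, N_X=0, L=5
Step 2: N_Y=8, N_B=7, N_X=3, L=18
Step 3: N_Y=29, N_B=22, N_X=8, L=59

Answer: 59


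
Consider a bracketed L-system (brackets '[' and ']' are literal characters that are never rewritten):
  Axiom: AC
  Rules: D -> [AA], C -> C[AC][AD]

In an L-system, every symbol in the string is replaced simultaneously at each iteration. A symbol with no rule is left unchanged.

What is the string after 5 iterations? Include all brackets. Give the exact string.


Answer: AC[AC][AD][AC[AC][AD]][A[AA]][AC[AC][AD][AC[AC][AD]][A[AA]]][A[AA]][AC[AC][AD][AC[AC][AD]][A[AA]][AC[AC][AD][AC[AC][AD]][A[AA]]][A[AA]]][A[AA]][AC[AC][AD][AC[AC][AD]][A[AA]][AC[AC][AD][AC[AC][AD]][A[AA]]][A[AA]][AC[AC][AD][AC[AC][AD]][A[AA]][AC[AC][AD][AC[AC][AD]][A[AA]]][A[AA]]][A[AA]]][A[AA]]

Derivation:
Step 0: AC
Step 1: AC[AC][AD]
Step 2: AC[AC][AD][AC[AC][AD]][A[AA]]
Step 3: AC[AC][AD][AC[AC][AD]][A[AA]][AC[AC][AD][AC[AC][AD]][A[AA]]][A[AA]]
Step 4: AC[AC][AD][AC[AC][AD]][A[AA]][AC[AC][AD][AC[AC][AD]][A[AA]]][A[AA]][AC[AC][AD][AC[AC][AD]][A[AA]][AC[AC][AD][AC[AC][AD]][A[AA]]][A[AA]]][A[AA]]
Step 5: AC[AC][AD][AC[AC][AD]][A[AA]][AC[AC][AD][AC[AC][AD]][A[AA]]][A[AA]][AC[AC][AD][AC[AC][AD]][A[AA]][AC[AC][AD][AC[AC][AD]][A[AA]]][A[AA]]][A[AA]][AC[AC][AD][AC[AC][AD]][A[AA]][AC[AC][AD][AC[AC][AD]][A[AA]]][A[AA]][AC[AC][AD][AC[AC][AD]][A[AA]][AC[AC][AD][AC[AC][AD]][A[AA]]][A[AA]]][A[AA]]][A[AA]]


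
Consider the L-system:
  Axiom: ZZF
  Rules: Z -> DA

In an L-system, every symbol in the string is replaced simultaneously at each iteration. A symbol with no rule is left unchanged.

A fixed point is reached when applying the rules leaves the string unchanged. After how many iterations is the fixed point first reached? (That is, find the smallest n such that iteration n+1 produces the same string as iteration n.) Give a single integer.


Step 0: ZZF
Step 1: DADAF
Step 2: DADAF  (unchanged — fixed point at step 1)

Answer: 1


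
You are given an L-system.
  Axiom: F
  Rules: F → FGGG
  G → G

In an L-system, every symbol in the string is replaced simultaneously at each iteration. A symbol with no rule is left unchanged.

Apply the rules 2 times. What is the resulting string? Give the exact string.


Answer: FGGGGGG

Derivation:
Step 0: F
Step 1: FGGG
Step 2: FGGGGGG


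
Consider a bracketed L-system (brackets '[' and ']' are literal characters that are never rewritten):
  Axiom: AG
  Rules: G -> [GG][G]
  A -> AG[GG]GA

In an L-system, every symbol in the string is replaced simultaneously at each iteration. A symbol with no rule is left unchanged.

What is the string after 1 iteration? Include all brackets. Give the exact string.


Step 0: AG
Step 1: AG[GG]GA[GG][G]

Answer: AG[GG]GA[GG][G]


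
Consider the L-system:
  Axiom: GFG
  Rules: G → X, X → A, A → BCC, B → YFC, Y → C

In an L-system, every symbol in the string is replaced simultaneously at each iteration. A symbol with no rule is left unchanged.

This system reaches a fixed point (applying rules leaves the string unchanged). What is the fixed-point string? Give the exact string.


Step 0: GFG
Step 1: XFX
Step 2: AFA
Step 3: BCCFBCC
Step 4: YFCCCFYFCCC
Step 5: CFCCCFCFCCC
Step 6: CFCCCFCFCCC  (unchanged — fixed point at step 5)

Answer: CFCCCFCFCCC


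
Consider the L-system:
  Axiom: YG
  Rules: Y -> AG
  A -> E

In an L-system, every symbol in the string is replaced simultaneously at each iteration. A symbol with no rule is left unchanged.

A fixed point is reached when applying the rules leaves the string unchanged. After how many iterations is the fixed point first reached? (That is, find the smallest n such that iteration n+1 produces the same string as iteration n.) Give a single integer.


Step 0: YG
Step 1: AGG
Step 2: EGG
Step 3: EGG  (unchanged — fixed point at step 2)

Answer: 2


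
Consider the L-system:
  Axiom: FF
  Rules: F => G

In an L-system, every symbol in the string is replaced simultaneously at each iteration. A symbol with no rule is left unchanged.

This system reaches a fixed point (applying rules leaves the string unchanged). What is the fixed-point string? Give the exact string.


Step 0: FF
Step 1: GG
Step 2: GG  (unchanged — fixed point at step 1)

Answer: GG


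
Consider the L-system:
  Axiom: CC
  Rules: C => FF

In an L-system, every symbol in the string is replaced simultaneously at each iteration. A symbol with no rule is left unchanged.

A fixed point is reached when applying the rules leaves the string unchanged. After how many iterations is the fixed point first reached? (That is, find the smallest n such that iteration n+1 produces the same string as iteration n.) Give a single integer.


Step 0: CC
Step 1: FFFF
Step 2: FFFF  (unchanged — fixed point at step 1)

Answer: 1


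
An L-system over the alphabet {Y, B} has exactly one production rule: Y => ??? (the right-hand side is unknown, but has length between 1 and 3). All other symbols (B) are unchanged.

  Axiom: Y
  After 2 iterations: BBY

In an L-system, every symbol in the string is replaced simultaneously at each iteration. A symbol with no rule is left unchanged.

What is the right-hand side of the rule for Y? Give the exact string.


Answer: BY

Derivation:
Trying Y => BY:
  Step 0: Y
  Step 1: BY
  Step 2: BBY
Matches the given result.


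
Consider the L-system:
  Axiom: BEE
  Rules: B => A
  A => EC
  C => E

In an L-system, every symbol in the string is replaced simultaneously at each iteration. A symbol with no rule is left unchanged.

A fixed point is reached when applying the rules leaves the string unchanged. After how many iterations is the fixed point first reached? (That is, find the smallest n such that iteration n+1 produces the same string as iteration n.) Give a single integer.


Step 0: BEE
Step 1: AEE
Step 2: ECEE
Step 3: EEEE
Step 4: EEEE  (unchanged — fixed point at step 3)

Answer: 3


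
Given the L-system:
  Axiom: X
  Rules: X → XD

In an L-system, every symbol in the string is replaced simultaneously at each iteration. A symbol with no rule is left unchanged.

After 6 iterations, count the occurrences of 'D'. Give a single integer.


Step 0: X  (0 'D')
Step 1: XD  (1 'D')
Step 2: XDD  (2 'D')
Step 3: XDDD  (3 'D')
Step 4: XDDDD  (4 'D')
Step 5: XDDDDD  (5 'D')
Step 6: XDDDDDD  (6 'D')

Answer: 6


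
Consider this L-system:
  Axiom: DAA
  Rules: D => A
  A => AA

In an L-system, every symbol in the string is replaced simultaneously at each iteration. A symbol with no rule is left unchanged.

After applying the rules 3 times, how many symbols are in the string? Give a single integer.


Answer: 20

Derivation:
Step 0: length = 3
Step 1: length = 5
Step 2: length = 10
Step 3: length = 20


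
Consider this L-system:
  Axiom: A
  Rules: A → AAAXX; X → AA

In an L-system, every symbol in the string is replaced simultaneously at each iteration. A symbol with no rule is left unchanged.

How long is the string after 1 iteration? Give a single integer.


Answer: 5

Derivation:
Step 0: length = 1
Step 1: length = 5


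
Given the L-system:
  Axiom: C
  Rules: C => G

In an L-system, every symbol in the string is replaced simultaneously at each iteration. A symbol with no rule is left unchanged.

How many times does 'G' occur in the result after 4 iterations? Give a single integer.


Answer: 1

Derivation:
Step 0: C  (0 'G')
Step 1: G  (1 'G')
Step 2: G  (1 'G')
Step 3: G  (1 'G')
Step 4: G  (1 'G')


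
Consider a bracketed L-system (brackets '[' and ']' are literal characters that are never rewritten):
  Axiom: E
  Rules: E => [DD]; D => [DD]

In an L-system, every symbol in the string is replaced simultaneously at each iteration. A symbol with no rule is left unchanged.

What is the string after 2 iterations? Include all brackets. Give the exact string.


Step 0: E
Step 1: [DD]
Step 2: [[DD][DD]]

Answer: [[DD][DD]]


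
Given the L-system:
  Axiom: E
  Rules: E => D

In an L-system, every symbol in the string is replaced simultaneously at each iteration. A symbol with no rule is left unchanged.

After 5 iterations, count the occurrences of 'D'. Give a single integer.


Answer: 1

Derivation:
Step 0: E  (0 'D')
Step 1: D  (1 'D')
Step 2: D  (1 'D')
Step 3: D  (1 'D')
Step 4: D  (1 'D')
Step 5: D  (1 'D')


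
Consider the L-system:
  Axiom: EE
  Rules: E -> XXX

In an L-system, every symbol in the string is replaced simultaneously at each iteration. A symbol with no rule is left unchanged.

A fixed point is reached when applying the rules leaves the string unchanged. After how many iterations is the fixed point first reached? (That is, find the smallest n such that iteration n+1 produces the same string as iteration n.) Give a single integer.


Step 0: EE
Step 1: XXXXXX
Step 2: XXXXXX  (unchanged — fixed point at step 1)

Answer: 1


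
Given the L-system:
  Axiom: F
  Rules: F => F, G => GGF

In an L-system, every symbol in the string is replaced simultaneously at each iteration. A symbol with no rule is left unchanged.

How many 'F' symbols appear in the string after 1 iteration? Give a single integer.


Answer: 1

Derivation:
Step 0: F  (1 'F')
Step 1: F  (1 'F')


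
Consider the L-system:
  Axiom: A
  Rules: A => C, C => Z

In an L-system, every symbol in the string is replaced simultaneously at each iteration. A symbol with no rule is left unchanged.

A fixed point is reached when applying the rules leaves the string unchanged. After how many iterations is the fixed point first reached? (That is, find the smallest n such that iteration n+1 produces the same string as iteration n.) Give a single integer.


Answer: 2

Derivation:
Step 0: A
Step 1: C
Step 2: Z
Step 3: Z  (unchanged — fixed point at step 2)


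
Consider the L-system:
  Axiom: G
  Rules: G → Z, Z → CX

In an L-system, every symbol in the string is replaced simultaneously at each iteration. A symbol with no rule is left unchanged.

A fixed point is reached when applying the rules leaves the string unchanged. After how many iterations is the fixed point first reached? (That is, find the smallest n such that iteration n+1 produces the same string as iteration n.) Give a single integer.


Step 0: G
Step 1: Z
Step 2: CX
Step 3: CX  (unchanged — fixed point at step 2)

Answer: 2


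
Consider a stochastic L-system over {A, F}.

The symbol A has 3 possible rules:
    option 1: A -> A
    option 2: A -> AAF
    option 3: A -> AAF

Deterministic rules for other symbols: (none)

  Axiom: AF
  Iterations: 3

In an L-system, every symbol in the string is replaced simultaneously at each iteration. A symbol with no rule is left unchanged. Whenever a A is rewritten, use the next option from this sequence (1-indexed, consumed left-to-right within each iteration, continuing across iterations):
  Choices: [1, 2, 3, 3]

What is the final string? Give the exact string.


Step 0: AF
Step 1: AF  (used choices [1])
Step 2: AAFF  (used choices [2])
Step 3: AAFAAFFF  (used choices [3, 3])

Answer: AAFAAFFF


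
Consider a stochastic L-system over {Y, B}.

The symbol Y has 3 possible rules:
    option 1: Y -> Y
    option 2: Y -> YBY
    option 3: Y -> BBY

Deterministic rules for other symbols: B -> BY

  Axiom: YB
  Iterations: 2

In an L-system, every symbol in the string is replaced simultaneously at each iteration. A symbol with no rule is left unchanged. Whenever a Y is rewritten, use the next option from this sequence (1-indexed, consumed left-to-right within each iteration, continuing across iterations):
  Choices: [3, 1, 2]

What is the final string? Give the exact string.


Answer: BYBYYBYYBY

Derivation:
Step 0: YB
Step 1: BBYBY  (used choices [3])
Step 2: BYBYYBYYBY  (used choices [1, 2])


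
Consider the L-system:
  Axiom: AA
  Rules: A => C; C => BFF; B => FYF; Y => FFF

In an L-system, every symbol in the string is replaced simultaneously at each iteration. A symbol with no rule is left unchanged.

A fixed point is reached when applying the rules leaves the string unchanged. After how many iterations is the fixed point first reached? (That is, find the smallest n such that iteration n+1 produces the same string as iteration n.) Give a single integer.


Answer: 4

Derivation:
Step 0: AA
Step 1: CC
Step 2: BFFBFF
Step 3: FYFFFFYFFF
Step 4: FFFFFFFFFFFFFF
Step 5: FFFFFFFFFFFFFF  (unchanged — fixed point at step 4)


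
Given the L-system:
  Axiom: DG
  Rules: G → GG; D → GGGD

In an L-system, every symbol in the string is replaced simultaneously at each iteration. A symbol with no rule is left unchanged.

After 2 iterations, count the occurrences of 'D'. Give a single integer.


Step 0: DG  (1 'D')
Step 1: GGGDGG  (1 'D')
Step 2: GGGGGGGGGDGGGG  (1 'D')

Answer: 1


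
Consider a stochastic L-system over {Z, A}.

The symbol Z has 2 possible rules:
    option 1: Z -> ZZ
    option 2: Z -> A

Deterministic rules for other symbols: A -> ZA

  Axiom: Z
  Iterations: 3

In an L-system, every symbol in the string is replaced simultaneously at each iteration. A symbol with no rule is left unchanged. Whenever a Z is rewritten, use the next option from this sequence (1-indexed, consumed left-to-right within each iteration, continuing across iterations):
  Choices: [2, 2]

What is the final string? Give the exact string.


Answer: AZA

Derivation:
Step 0: Z
Step 1: A  (used choices [2])
Step 2: ZA  (used choices [])
Step 3: AZA  (used choices [2])


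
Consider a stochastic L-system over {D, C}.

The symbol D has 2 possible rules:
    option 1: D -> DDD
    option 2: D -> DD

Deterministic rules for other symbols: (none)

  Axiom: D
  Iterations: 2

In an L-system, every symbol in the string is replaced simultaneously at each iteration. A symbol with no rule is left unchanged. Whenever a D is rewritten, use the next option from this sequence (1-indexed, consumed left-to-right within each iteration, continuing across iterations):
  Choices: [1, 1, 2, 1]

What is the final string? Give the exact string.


Step 0: D
Step 1: DDD  (used choices [1])
Step 2: DDDDDDDD  (used choices [1, 2, 1])

Answer: DDDDDDDD


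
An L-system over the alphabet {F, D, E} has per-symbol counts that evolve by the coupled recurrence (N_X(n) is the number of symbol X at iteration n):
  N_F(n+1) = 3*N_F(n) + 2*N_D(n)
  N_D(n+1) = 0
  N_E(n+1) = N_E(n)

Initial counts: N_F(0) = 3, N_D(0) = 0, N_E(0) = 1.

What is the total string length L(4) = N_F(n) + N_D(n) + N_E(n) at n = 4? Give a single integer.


Answer: 244

Derivation:
Step 0: N_F=3, N_D=0, N_E=1, L=4
Step 1: N_F=9, N_D=0, N_E=1, L=10
Step 2: N_F=27, N_D=0, N_E=1, L=28
Step 3: N_F=81, N_D=0, N_E=1, L=82
Step 4: N_F=243, N_D=0, N_E=1, L=244


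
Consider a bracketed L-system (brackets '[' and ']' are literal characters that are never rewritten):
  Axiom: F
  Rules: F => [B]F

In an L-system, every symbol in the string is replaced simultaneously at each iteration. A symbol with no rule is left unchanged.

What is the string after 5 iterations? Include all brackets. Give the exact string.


Answer: [B][B][B][B][B]F

Derivation:
Step 0: F
Step 1: [B]F
Step 2: [B][B]F
Step 3: [B][B][B]F
Step 4: [B][B][B][B]F
Step 5: [B][B][B][B][B]F


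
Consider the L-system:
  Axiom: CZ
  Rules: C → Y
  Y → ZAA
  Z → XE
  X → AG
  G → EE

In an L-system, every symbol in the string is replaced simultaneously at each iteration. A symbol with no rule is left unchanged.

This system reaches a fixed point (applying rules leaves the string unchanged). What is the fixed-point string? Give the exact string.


Step 0: CZ
Step 1: YXE
Step 2: ZAAAGE
Step 3: XEAAAEEE
Step 4: AGEAAAEEE
Step 5: AEEEAAAEEE
Step 6: AEEEAAAEEE  (unchanged — fixed point at step 5)

Answer: AEEEAAAEEE


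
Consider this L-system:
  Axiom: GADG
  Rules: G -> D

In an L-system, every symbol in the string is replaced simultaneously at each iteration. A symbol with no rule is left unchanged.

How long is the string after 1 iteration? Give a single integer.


Step 0: length = 4
Step 1: length = 4

Answer: 4


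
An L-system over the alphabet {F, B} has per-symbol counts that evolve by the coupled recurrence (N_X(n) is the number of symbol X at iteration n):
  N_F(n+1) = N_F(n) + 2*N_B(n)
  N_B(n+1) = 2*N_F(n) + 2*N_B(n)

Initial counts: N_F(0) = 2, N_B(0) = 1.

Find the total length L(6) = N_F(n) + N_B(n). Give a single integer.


Answer: 5784

Derivation:
Step 0: N_F=2, N_B=1, L=3
Step 1: N_F=4, N_B=6, L=10
Step 2: N_F=16, N_B=20, L=36
Step 3: N_F=56, N_B=72, L=128
Step 4: N_F=200, N_B=256, L=456
Step 5: N_F=712, N_B=912, L=1624
Step 6: N_F=2536, N_B=3248, L=5784


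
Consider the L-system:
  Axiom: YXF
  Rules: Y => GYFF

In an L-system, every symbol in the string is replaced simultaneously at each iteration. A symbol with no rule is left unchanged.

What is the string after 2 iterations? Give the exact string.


Step 0: YXF
Step 1: GYFFXF
Step 2: GGYFFFFXF

Answer: GGYFFFFXF


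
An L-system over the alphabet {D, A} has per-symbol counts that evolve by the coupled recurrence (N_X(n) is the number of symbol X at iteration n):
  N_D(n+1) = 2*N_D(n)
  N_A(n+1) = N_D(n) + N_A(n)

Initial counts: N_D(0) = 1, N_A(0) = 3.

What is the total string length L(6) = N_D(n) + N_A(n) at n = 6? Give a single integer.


Step 0: N_D=1, N_A=3, L=4
Step 1: N_D=2, N_A=4, L=6
Step 2: N_D=4, N_A=6, L=10
Step 3: N_D=8, N_A=10, L=18
Step 4: N_D=16, N_A=18, L=34
Step 5: N_D=32, N_A=34, L=66
Step 6: N_D=64, N_A=66, L=130

Answer: 130


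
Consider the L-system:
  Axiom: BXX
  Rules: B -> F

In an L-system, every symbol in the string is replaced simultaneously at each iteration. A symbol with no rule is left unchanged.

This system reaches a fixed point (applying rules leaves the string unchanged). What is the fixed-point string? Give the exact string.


Step 0: BXX
Step 1: FXX
Step 2: FXX  (unchanged — fixed point at step 1)

Answer: FXX


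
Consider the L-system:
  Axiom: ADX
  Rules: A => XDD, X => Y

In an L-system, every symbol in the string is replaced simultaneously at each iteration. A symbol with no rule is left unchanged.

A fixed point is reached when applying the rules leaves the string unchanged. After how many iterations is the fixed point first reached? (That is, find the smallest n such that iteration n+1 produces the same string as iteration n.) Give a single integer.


Step 0: ADX
Step 1: XDDDY
Step 2: YDDDY
Step 3: YDDDY  (unchanged — fixed point at step 2)

Answer: 2


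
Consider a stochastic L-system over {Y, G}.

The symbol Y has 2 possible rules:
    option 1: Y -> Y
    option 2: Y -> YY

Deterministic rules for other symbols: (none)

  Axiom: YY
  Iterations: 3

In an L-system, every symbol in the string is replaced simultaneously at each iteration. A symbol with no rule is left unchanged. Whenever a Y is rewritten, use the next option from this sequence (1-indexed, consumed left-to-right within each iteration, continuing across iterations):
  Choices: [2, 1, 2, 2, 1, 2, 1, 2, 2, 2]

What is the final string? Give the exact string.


Answer: YYYYYYYYY

Derivation:
Step 0: YY
Step 1: YYY  (used choices [2, 1])
Step 2: YYYYY  (used choices [2, 2, 1])
Step 3: YYYYYYYYY  (used choices [2, 1, 2, 2, 2])


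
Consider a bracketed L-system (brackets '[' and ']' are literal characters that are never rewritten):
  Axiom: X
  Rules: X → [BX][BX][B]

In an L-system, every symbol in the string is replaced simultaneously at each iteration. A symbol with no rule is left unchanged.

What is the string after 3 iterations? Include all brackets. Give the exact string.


Answer: [B[B[BX][BX][B]][B[BX][BX][B]][B]][B[B[BX][BX][B]][B[BX][BX][B]][B]][B]

Derivation:
Step 0: X
Step 1: [BX][BX][B]
Step 2: [B[BX][BX][B]][B[BX][BX][B]][B]
Step 3: [B[B[BX][BX][B]][B[BX][BX][B]][B]][B[B[BX][BX][B]][B[BX][BX][B]][B]][B]


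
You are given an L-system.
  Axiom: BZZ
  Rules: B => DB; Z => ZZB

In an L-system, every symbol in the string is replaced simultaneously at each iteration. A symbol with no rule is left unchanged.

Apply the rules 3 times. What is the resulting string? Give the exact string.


Answer: DDDBZZBZZBDBZZBZZBDBDDBZZBZZBDBZZBZZBDBDDB

Derivation:
Step 0: BZZ
Step 1: DBZZBZZB
Step 2: DDBZZBZZBDBZZBZZBDB
Step 3: DDDBZZBZZBDBZZBZZBDBDDBZZBZZBDBZZBZZBDBDDB


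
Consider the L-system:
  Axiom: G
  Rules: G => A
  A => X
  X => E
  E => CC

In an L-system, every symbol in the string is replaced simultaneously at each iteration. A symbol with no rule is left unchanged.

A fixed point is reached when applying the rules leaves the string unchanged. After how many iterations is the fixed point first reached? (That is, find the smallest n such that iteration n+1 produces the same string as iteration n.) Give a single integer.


Answer: 4

Derivation:
Step 0: G
Step 1: A
Step 2: X
Step 3: E
Step 4: CC
Step 5: CC  (unchanged — fixed point at step 4)


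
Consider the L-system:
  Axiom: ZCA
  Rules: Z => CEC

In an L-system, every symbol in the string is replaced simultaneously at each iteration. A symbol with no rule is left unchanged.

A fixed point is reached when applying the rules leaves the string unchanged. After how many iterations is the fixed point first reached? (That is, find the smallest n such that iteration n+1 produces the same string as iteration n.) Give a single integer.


Answer: 1

Derivation:
Step 0: ZCA
Step 1: CECCA
Step 2: CECCA  (unchanged — fixed point at step 1)


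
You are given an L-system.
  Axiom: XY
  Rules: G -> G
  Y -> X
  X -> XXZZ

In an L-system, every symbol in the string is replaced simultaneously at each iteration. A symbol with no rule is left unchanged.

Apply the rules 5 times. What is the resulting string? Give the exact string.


Answer: XXZZXXZZZZXXZZXXZZZZZZXXZZXXZZZZXXZZXXZZZZZZZZXXZZXXZZZZXXZZXXZZZZZZXXZZXXZZZZXXZZXXZZZZZZZZZZXXZZXXZZZZXXZZXXZZZZZZXXZZXXZZZZXXZZXXZZZZZZZZ

Derivation:
Step 0: XY
Step 1: XXZZX
Step 2: XXZZXXZZZZXXZZ
Step 3: XXZZXXZZZZXXZZXXZZZZZZXXZZXXZZZZ
Step 4: XXZZXXZZZZXXZZXXZZZZZZXXZZXXZZZZXXZZXXZZZZZZZZXXZZXXZZZZXXZZXXZZZZZZ
Step 5: XXZZXXZZZZXXZZXXZZZZZZXXZZXXZZZZXXZZXXZZZZZZZZXXZZXXZZZZXXZZXXZZZZZZXXZZXXZZZZXXZZXXZZZZZZZZZZXXZZXXZZZZXXZZXXZZZZZZXXZZXXZZZZXXZZXXZZZZZZZZ


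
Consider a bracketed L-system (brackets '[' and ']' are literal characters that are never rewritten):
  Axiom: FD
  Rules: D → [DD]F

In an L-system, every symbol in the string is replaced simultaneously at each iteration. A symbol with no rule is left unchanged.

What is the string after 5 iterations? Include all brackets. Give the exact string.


Answer: F[[[[[DD]F[DD]F]F[[DD]F[DD]F]F]F[[[DD]F[DD]F]F[[DD]F[DD]F]F]F]F[[[[DD]F[DD]F]F[[DD]F[DD]F]F]F[[[DD]F[DD]F]F[[DD]F[DD]F]F]F]F]F

Derivation:
Step 0: FD
Step 1: F[DD]F
Step 2: F[[DD]F[DD]F]F
Step 3: F[[[DD]F[DD]F]F[[DD]F[DD]F]F]F
Step 4: F[[[[DD]F[DD]F]F[[DD]F[DD]F]F]F[[[DD]F[DD]F]F[[DD]F[DD]F]F]F]F
Step 5: F[[[[[DD]F[DD]F]F[[DD]F[DD]F]F]F[[[DD]F[DD]F]F[[DD]F[DD]F]F]F]F[[[[DD]F[DD]F]F[[DD]F[DD]F]F]F[[[DD]F[DD]F]F[[DD]F[DD]F]F]F]F]F
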